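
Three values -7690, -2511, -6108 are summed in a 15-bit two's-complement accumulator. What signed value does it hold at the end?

-16309

-7690 + (-2511) = -10201 (101100000100111)
-10201 + (-6108) = -16309 (100000001001011)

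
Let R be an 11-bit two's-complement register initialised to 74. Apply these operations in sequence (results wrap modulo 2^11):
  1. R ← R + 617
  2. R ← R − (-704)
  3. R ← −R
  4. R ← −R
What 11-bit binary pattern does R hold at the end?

Start: R = 74 = 00001001010.
R = 74 + 617 = 691 = 01010110011
R = 691 − (-704) = 1395; wraps to -653 = 10101110011
R = −(-653) = 653 = 01010001101
R = −(653) = -653 = 10101110011

10101110011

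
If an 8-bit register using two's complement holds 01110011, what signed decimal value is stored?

115

MSB is 0, so the value is non-negative: 01110011 = 115.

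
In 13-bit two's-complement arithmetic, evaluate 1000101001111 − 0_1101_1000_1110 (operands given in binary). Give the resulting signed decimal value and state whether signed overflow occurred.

1000101001111 = -3761 (signed)
0_1101_1000_1110 → 0110110001110 = 3470 (signed)
Subtract via negate-and-add: invert 0110110001110 + 1 = 1001001110010 (i.e. -3470).
  1000101001111
+ 1001001110010
= 0001111000001  (discard carry-out 1)
Result 0001111000001: MSB = 0 → value 961.
Both addends (after negating the subtrahend) are negative but the stored result is non-negative: signed overflow. The true value -3761 − 3470 = -7231 lies outside [-4096, 4095].

961; overflow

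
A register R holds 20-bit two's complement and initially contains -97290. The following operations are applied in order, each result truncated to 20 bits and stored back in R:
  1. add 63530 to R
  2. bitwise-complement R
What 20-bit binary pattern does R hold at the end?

Start: R = -97290 = 11101000001111110110.
R = -97290 + 63530 = -33760 = 11110111110000100000
R = NOT 11110111110000100000 = 00001000001111011111 = 33759

00001000001111011111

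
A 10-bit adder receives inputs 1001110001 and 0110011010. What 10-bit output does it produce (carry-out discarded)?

0000001011

  1001110001
+ 0110011010
= 0000001011  (discard carry-out 1)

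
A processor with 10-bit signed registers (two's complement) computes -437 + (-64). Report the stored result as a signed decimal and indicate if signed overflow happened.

-501; no overflow

-437 → 1001001011
-64 → 1111000000
  1001001011
+ 1111000000
= 1000001011  (discard carry-out 1)
Result 1000001011: MSB = 1 → 523 − 1024 = -501.
Both addends are negative and so is the stored result: no signed overflow.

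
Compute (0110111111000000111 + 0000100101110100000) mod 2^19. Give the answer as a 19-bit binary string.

0111100100110100111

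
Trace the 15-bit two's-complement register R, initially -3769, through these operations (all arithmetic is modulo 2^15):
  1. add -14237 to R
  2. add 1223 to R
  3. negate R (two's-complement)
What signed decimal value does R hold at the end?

Start: R = -3769 = 111000101000111.
R = -3769 + (-14237) = -18006; wraps to 14762 = 011100110101010
R = 14762 + 1223 = 15985 = 011111001110001
R = −(15985) = -15985 = 100000110001111

-15985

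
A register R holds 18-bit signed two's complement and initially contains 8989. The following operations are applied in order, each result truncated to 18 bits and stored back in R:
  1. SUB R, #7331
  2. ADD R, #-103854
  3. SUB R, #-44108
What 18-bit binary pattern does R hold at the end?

110001110100011000

Start: R = 8989 = 000010001100011101.
R = 8989 − 7331 = 1658 = 000000011001111010
R = 1658 + (-103854) = -102196 = 100111000011001100
R = -102196 − (-44108) = -58088 = 110001110100011000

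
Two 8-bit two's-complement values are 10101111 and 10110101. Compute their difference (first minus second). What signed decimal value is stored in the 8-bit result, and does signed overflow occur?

10101111 = -81 (signed)
10110101 = -75 (signed)
Subtract via negate-and-add: invert 10110101 + 1 = 01001011 (i.e. 75).
  10101111
+ 01001011
= 11111010
Result 11111010: MSB = 1 → 250 − 256 = -6.
Addends (after negating the subtrahend) have opposite signs, so signed overflow cannot occur.

-6; no overflow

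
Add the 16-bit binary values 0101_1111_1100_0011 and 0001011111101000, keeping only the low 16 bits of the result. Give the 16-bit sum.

0111011110101011

  0101111111000011
+ 0001011111101000
= 0111011110101011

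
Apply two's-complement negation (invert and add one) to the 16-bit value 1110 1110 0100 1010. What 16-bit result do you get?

0001000110110110

Invert: 0001000110110101. Add 1: 0001000110110110.
Check: 1110111001001010 = -4534, 0001000110110110 = 4534.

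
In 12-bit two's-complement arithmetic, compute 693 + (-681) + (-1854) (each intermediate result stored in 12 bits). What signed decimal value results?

-1842

693 + (-681) = 12 (000000001100)
12 + (-1854) = -1842 (100011001110)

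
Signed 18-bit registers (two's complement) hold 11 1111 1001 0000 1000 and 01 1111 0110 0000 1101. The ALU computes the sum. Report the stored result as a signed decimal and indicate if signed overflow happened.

11 1111 1001 0000 1000 → 111111100100001000 = -1784 (signed)
01 1111 0110 0000 1101 → 011111011000001101 = 128525 (signed)
  111111100100001000
+ 011111011000001101
= 011110111100010101  (discard carry-out 1)
Result 011110111100010101: MSB = 0 → value 126741.
Addends have opposite signs, so signed overflow cannot occur.

126741; no overflow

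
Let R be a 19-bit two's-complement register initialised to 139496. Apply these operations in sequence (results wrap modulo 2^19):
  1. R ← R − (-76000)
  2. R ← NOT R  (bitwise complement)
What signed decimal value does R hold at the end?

-215497

Start: R = 139496 = 0100010000011101000.
R = 139496 − (-76000) = 215496 = 0110100100111001000
R = NOT 0110100100111001000 = 1001011011000110111 = -215497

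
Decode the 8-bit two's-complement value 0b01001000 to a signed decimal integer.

MSB is 0, so the value is non-negative: 01001000 = 72.

72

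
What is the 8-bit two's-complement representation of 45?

45 is non-negative, so write it directly in 8 bits: 00101101.

00101101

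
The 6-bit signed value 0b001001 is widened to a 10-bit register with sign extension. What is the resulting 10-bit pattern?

MSB of 001001 is 0; replicate it into the new high bits.
0000|001001 → 0000001001 (still 9).

0000001001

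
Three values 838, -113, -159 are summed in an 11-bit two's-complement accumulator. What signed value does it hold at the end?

838 + (-113) = 725 (01011010101)
725 + (-159) = 566 (01000110110)

566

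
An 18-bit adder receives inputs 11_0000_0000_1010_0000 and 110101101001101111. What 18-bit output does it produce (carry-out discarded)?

100101101100001111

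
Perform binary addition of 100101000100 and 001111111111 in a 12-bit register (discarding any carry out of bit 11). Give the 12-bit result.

  100101000100
+ 001111111111
= 110101000011

110101000011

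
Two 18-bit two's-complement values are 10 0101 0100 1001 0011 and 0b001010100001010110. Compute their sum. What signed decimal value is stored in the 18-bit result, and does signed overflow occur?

-66327; no overflow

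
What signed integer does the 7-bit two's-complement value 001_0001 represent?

17

MSB is 0, so the value is non-negative: 0010001 = 17.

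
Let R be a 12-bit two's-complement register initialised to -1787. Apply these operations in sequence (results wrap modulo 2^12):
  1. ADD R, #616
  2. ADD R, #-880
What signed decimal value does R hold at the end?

2045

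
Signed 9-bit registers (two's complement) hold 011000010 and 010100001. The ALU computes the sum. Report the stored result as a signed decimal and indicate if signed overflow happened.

-157; overflow

011000010 = 194 (signed)
010100001 = 161 (signed)
  011000010
+ 010100001
= 101100011
Result 101100011: MSB = 1 → 355 − 512 = -157.
Both addends are non-negative but the stored result is negative: signed overflow. The true value 194 + 161 = 355 lies outside [-256, 255].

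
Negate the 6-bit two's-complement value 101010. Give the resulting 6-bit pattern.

Invert: 010101. Add 1: 010110.
Check: 101010 = -22, 010110 = 22.

010110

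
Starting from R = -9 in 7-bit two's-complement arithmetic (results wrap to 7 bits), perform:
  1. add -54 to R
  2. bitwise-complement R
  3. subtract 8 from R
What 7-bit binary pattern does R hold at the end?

0110110

Start: R = -9 = 1110111.
R = -9 + (-54) = -63 = 1000001
R = NOT 1000001 = 0111110 = 62
R = 62 − 8 = 54 = 0110110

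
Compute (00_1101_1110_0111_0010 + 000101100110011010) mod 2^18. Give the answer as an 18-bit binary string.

  001101111001110010
+ 000101100110011010
= 010011100000001100

010011100000001100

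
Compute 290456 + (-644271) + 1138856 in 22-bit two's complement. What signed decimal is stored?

785041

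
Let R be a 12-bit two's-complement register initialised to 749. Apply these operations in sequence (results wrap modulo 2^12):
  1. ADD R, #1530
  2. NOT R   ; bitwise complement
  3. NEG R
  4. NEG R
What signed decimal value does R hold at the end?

Start: R = 749 = 001011101101.
R = 749 + 1530 = 2279; wraps to -1817 = 100011100111
R = NOT 100011100111 = 011100011000 = 1816
R = −(1816) = -1816 = 100011101000
R = −(-1816) = 1816 = 011100011000

1816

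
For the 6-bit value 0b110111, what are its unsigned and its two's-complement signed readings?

unsigned = 55, signed = -9

Unsigned: 110111 = 55.
Signed: MSB=1 → 55 − 64 = -9.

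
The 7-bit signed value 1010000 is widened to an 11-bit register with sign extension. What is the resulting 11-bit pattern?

11111010000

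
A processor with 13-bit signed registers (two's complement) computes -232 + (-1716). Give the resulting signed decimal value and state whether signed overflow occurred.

-232 → 1111100011000
-1716 → 1100101001100
  1111100011000
+ 1100101001100
= 1100001100100  (discard carry-out 1)
Result 1100001100100: MSB = 1 → 6244 − 8192 = -1948.
Both addends are negative and so is the stored result: no signed overflow.

-1948; no overflow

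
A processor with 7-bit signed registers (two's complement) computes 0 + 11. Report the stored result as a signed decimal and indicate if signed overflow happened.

0 → 0000000
11 → 0001011
  0000000
+ 0001011
= 0001011
Result 0001011: MSB = 0 → value 11.
Both addends are non-negative and so is the stored result: no signed overflow.

11; no overflow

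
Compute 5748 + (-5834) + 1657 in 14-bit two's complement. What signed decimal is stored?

1571

5748 + (-5834) = -86 (11111110101010)
-86 + 1657 = 1571 (00011000100011)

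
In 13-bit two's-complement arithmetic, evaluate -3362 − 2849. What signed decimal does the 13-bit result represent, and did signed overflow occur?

1981; overflow

-3362 → 1001011011110
2849 → 0101100100001
Subtract via negate-and-add: invert 0101100100001 + 1 = 1010011011111 (i.e. -2849).
  1001011011110
+ 1010011011111
= 0011110111101  (discard carry-out 1)
Result 0011110111101: MSB = 0 → value 1981.
Both addends (after negating the subtrahend) are negative but the stored result is non-negative: signed overflow. The true value -3362 − 2849 = -6211 lies outside [-4096, 4095].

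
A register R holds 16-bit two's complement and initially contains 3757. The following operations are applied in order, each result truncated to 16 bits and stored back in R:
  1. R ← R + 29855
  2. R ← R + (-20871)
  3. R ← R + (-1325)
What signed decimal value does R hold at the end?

Start: R = 3757 = 0000111010101101.
R = 3757 + 29855 = 33612; wraps to -31924 = 1000001101001100
R = -31924 + (-20871) = -52795; wraps to 12741 = 0011000111000101
R = 12741 + (-1325) = 11416 = 0010110010011000

11416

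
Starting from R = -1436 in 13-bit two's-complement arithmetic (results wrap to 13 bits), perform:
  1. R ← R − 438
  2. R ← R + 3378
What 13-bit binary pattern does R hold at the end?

0010111100000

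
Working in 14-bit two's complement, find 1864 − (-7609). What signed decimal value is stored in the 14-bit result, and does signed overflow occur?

1864 → 00011101001000
-7609 → 10001001000111
Subtract via negate-and-add: invert 10001001000111 + 1 = 01110110111001 (i.e. 7609).
  00011101001000
+ 01110110111001
= 10010100000001
Result 10010100000001: MSB = 1 → 9473 − 16384 = -6911.
Both addends (after negating the subtrahend) are non-negative but the stored result is negative: signed overflow. The true value 1864 − (-7609) = 9473 lies outside [-8192, 8191].

-6911; overflow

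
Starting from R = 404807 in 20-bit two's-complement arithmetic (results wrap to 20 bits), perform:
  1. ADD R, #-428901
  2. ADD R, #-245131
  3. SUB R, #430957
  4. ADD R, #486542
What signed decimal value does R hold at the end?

Start: R = 404807 = 01100010110101000111.
R = 404807 + (-428901) = -24094 = 11111010000111100010
R = -24094 + (-245131) = -269225 = 10111110010001010111
R = -269225 − 430957 = -700182; wraps to 348394 = 01010101000011101010
R = 348394 + 486542 = 834936; wraps to -213640 = 11001011110101111000

-213640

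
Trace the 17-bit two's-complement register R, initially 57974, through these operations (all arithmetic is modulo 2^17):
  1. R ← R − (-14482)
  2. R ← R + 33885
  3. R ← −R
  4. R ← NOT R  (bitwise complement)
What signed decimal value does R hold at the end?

Start: R = 57974 = 01110001001110110.
R = 57974 − (-14482) = 72456; wraps to -58616 = 10001101100001000
R = -58616 + 33885 = -24731 = 11001111101100101
R = −(-24731) = 24731 = 00110000010011011
R = NOT 00110000010011011 = 11001111101100100 = -24732

-24732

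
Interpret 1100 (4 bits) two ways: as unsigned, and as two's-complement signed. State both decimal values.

Unsigned: 1100 = 12.
Signed: MSB=1 → 12 − 16 = -4.

unsigned = 12, signed = -4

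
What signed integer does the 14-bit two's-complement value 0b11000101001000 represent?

-3768

MSB is 1, so the value is negative.
Unsigned reading: 12616. Subtract 2^14 = 16384: 12616 − 16384 = -3768.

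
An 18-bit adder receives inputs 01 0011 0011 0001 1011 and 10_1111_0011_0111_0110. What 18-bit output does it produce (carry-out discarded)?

000010011010010001

  010011001100011011
+ 101111001101110110
= 000010011010010001  (discard carry-out 1)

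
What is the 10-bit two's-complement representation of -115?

|-115| = 115 = 0001110011 in 10 bits.
Invert the bits: 1110001100. Add 1: 1110001101.

1110001101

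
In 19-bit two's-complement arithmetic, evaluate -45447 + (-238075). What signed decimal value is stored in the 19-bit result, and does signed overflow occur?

240766; overflow

-45447 → 1110100111001111001
-238075 → 1000101111000000101
  1110100111001111001
+ 1000101111000000101
= 0111010110001111110  (discard carry-out 1)
Result 0111010110001111110: MSB = 0 → value 240766.
Both addends are negative but the stored result is non-negative: signed overflow. The true value -45447 + (-238075) = -283522 lies outside [-262144, 262143].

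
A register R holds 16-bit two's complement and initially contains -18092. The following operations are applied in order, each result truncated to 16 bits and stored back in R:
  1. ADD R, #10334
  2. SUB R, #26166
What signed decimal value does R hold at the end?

31612

Start: R = -18092 = 1011100101010100.
R = -18092 + 10334 = -7758 = 1110000110110010
R = -7758 − 26166 = -33924; wraps to 31612 = 0111101101111100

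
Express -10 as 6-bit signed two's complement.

110110

|-10| = 10 = 001010 in 6 bits.
Invert the bits: 110101. Add 1: 110110.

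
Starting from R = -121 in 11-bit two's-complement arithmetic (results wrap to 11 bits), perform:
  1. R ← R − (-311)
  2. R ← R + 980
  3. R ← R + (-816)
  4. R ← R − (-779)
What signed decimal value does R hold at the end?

-915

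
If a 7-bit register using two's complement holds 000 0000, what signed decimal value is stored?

MSB is 0, so the value is non-negative: 0000000 = 0.

0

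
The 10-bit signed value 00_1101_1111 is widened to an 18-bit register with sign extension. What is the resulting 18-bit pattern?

MSB of 0011011111 is 0; replicate it into the new high bits.
00000000|0011011111 → 000000000011011111 (still 223).

000000000011011111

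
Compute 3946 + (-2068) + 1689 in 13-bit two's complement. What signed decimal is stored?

3946 + (-2068) = 1878 (0011101010110)
1878 + 1689 = 3567 (0110111101111)

3567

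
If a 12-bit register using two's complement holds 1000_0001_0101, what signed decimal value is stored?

MSB is 1, so the value is negative.
Invert: 011111101010. Add 1: 011111101011 = 2027. So the value is −2027.

-2027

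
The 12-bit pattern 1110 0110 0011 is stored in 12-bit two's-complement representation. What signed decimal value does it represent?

MSB is 1, so the value is negative.
Unsigned reading: 3683. Subtract 2^12 = 4096: 3683 − 4096 = -413.

-413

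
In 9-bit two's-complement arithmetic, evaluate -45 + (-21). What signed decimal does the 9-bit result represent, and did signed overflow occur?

-66; no overflow

-45 → 111010011
-21 → 111101011
  111010011
+ 111101011
= 110111110  (discard carry-out 1)
Result 110111110: MSB = 1 → 446 − 512 = -66.
Both addends are negative and so is the stored result: no signed overflow.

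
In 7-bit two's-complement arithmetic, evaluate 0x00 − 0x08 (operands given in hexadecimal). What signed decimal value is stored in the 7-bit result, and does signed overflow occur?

-8; no overflow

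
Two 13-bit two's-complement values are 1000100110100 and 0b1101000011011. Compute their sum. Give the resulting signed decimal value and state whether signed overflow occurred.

2895; overflow

1000100110100 = -3788 (signed)
0b1101000011011 → 1101000011011 = -1509 (signed)
  1000100110100
+ 1101000011011
= 0101101001111  (discard carry-out 1)
Result 0101101001111: MSB = 0 → value 2895.
Both addends are negative but the stored result is non-negative: signed overflow. The true value -3788 + (-1509) = -5297 lies outside [-4096, 4095].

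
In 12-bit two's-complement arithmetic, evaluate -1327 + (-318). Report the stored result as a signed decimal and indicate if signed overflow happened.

-1327 → 101011010001
-318 → 111011000010
  101011010001
+ 111011000010
= 100110010011  (discard carry-out 1)
Result 100110010011: MSB = 1 → 2451 − 4096 = -1645.
Both addends are negative and so is the stored result: no signed overflow.

-1645; no overflow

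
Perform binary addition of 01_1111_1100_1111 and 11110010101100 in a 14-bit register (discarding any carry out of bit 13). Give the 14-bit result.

01110001111011

  01111111001111
+ 11110010101100
= 01110001111011  (discard carry-out 1)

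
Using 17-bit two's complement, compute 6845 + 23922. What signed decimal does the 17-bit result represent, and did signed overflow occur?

6845 → 00001101010111101
23922 → 00101110101110010
  00001101010111101
+ 00101110101110010
= 00111100000101111
Result 00111100000101111: MSB = 0 → value 30767.
Both addends are non-negative and so is the stored result: no signed overflow.

30767; no overflow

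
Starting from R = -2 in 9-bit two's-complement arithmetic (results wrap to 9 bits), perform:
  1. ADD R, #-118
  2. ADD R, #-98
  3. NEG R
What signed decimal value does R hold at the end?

Start: R = -2 = 111111110.
R = -2 + (-118) = -120 = 110001000
R = -120 + (-98) = -218 = 100100110
R = −(-218) = 218 = 011011010

218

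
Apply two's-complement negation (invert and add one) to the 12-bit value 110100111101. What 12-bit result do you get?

Invert: 001011000010. Add 1: 001011000011.

001011000011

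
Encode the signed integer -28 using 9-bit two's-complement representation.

|-28| = 28 = 000011100 in 9 bits.
Invert the bits: 111100011. Add 1: 111100100.
Check: 111100100 reads as 484 − 512 = -28.

111100100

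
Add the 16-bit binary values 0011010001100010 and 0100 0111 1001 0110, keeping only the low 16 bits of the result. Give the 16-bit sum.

0111101111111000

  0011010001100010
+ 0100011110010110
= 0111101111111000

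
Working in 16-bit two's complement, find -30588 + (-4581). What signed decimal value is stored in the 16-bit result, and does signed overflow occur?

-30588 → 1000100010000100
-4581 → 1110111000011011
  1000100010000100
+ 1110111000011011
= 0111011010011111  (discard carry-out 1)
Result 0111011010011111: MSB = 0 → value 30367.
Both addends are negative but the stored result is non-negative: signed overflow. The true value -30588 + (-4581) = -35169 lies outside [-32768, 32767].

30367; overflow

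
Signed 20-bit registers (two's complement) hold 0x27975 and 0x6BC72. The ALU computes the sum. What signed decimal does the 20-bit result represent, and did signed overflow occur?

0x27975 = 00100111100101110101 = 162165 (signed)
0x6BC72 = 01101011110001110010 = 441458 (signed)
  00100111100101110101
+ 01101011110001110010
= 10010011010111100111
Result 10010011010111100111: MSB = 1 → 603623 − 1048576 = -444953.
Both addends are non-negative but the stored result is negative: signed overflow. The true value 162165 + 441458 = 603623 lies outside [-524288, 524287].

-444953; overflow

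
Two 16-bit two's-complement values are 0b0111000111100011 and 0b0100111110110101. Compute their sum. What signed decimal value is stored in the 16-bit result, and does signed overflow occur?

-15976; overflow

0b0111000111100011 → 0111000111100011 = 29155 (signed)
0b0100111110110101 → 0100111110110101 = 20405 (signed)
  0111000111100011
+ 0100111110110101
= 1100000110011000
Result 1100000110011000: MSB = 1 → 49560 − 65536 = -15976.
Both addends are non-negative but the stored result is negative: signed overflow. The true value 29155 + 20405 = 49560 lies outside [-32768, 32767].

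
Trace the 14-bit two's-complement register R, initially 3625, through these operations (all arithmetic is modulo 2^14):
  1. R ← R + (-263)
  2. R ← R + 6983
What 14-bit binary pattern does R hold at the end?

10100001101001

Start: R = 3625 = 00111000101001.
R = 3625 + (-263) = 3362 = 00110100100010
R = 3362 + 6983 = 10345; wraps to -6039 = 10100001101001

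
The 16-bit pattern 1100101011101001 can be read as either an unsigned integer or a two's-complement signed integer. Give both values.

Unsigned: 1100101011101001 = 51945.
Signed: MSB=1 → 51945 − 65536 = -13591.

unsigned = 51945, signed = -13591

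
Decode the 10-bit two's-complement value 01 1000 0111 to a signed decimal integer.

391

MSB is 0, so the value is non-negative: 0110000111 = 391.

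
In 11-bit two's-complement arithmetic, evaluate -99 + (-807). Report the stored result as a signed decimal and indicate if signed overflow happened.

-99 → 11110011101
-807 → 10011011001
  11110011101
+ 10011011001
= 10001110110  (discard carry-out 1)
Result 10001110110: MSB = 1 → 1142 − 2048 = -906.
Both addends are negative and so is the stored result: no signed overflow.

-906; no overflow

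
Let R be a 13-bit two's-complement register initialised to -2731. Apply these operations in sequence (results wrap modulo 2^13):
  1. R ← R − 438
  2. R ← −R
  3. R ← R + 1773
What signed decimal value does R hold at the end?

Start: R = -2731 = 1010101010101.
R = -2731 − 438 = -3169 = 1001110011111
R = −(-3169) = 3169 = 0110001100001
R = 3169 + 1773 = 4942; wraps to -3250 = 1001101001110

-3250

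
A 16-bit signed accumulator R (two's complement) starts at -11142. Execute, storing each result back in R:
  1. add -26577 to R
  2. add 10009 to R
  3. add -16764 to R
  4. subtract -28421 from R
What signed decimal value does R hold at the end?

Start: R = -11142 = 1101010001111010.
R = -11142 + (-26577) = -37719; wraps to 27817 = 0110110010101001
R = 27817 + 10009 = 37826; wraps to -27710 = 1001001111000010
R = -27710 + (-16764) = -44474; wraps to 21062 = 0101001001000110
R = 21062 − (-28421) = 49483; wraps to -16053 = 1100000101001011

-16053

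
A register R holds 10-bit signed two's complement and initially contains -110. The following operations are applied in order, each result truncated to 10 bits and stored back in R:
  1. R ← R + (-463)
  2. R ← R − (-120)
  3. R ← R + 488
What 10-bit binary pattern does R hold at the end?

0000100011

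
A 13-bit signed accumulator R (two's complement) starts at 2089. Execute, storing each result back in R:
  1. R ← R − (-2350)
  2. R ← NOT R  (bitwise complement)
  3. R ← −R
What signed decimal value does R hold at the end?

-3752

Start: R = 2089 = 0100000101001.
R = 2089 − (-2350) = 4439; wraps to -3753 = 1000101010111
R = NOT 1000101010111 = 0111010101000 = 3752
R = −(3752) = -3752 = 1000101011000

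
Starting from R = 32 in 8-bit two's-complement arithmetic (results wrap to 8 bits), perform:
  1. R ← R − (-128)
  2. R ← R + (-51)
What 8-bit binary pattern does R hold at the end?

01101101

Start: R = 32 = 00100000.
R = 32 − (-128) = 160; wraps to -96 = 10100000
R = -96 + (-51) = -147; wraps to 109 = 01101101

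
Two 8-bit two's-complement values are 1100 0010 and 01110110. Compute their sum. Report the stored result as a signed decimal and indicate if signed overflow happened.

56; no overflow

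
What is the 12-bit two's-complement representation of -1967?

100001010001

|-1967| = 1967 = 011110101111 in 12 bits.
Invert the bits: 100001010000. Add 1: 100001010001.
Check: 100001010001 reads as 2129 − 4096 = -1967.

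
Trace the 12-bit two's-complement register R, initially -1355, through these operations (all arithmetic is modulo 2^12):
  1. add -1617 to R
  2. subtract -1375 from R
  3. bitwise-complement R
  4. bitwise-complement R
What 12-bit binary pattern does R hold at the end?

100111000011

Start: R = -1355 = 101010110101.
R = -1355 + (-1617) = -2972; wraps to 1124 = 010001100100
R = 1124 − (-1375) = 2499; wraps to -1597 = 100111000011
R = NOT 100111000011 = 011000111100 = 1596
R = NOT 011000111100 = 100111000011 = -1597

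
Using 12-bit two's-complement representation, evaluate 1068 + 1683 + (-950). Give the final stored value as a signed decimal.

1801

1068 + 1683 = 2751 → wraps to -1345 (101010111111)
-1345 + (-950) = -2295 → wraps to 1801 (011100001001)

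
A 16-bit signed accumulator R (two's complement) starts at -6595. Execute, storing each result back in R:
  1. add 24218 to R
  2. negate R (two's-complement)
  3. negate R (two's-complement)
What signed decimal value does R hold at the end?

Start: R = -6595 = 1110011000111101.
R = -6595 + 24218 = 17623 = 0100010011010111
R = −(17623) = -17623 = 1011101100101001
R = −(-17623) = 17623 = 0100010011010111

17623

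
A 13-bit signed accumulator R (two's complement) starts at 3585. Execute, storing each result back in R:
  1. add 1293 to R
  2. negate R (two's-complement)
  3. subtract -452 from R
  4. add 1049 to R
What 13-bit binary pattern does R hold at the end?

Start: R = 3585 = 0111000000001.
R = 3585 + 1293 = 4878; wraps to -3314 = 1001100001110
R = −(-3314) = 3314 = 0110011110010
R = 3314 − (-452) = 3766 = 0111010110110
R = 3766 + 1049 = 4815; wraps to -3377 = 1001011001111

1001011001111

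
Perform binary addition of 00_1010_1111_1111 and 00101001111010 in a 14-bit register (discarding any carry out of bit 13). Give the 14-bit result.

  00101011111111
+ 00101001111010
= 01010101111001

01010101111001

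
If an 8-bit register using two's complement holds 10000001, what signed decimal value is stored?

MSB is 1, so the value is negative.
Unsigned reading: 129. Subtract 2^8 = 256: 129 − 256 = -127.

-127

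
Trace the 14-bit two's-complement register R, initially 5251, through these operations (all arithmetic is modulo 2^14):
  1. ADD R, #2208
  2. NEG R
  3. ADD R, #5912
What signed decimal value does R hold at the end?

Start: R = 5251 = 01010010000011.
R = 5251 + 2208 = 7459 = 01110100100011
R = −(7459) = -7459 = 10001011011101
R = -7459 + 5912 = -1547 = 11100111110101

-1547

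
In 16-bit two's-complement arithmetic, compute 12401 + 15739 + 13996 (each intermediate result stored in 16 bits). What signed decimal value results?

-23400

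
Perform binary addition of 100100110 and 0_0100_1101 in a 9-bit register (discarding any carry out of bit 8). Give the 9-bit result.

101110011

  100100110
+ 001001101
= 101110011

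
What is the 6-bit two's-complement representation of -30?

100010

|-30| = 30 = 011110 in 6 bits.
Invert the bits: 100001. Add 1: 100010.
Check: 100010 reads as 34 − 64 = -30.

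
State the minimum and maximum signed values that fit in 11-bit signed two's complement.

min = -1024, max = 1023

Minimum: −2^10 = -1024.
Maximum: 2^10 − 1 = 1023.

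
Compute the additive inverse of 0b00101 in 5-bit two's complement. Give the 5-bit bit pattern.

11011

Invert: 11010. Add 1: 11011.
Check: 00101 = 5, 11011 = -5.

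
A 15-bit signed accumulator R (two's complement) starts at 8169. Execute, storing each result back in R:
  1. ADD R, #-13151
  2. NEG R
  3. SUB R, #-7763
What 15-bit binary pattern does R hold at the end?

011000111001001

Start: R = 8169 = 001111111101001.
R = 8169 + (-13151) = -4982 = 110110010001010
R = −(-4982) = 4982 = 001001101110110
R = 4982 − (-7763) = 12745 = 011000111001001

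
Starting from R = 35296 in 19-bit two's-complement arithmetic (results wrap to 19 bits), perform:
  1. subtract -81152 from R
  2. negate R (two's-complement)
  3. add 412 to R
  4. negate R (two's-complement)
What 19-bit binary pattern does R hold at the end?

0011100010101000100

Start: R = 35296 = 0001000100111100000.
R = 35296 − (-81152) = 116448 = 0011100011011100000
R = −(116448) = -116448 = 1100011100100100000
R = -116448 + 412 = -116036 = 1100011101010111100
R = −(-116036) = 116036 = 0011100010101000100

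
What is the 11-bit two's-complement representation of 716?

716 is non-negative, so write it directly in 11 bits: 01011001100.

01011001100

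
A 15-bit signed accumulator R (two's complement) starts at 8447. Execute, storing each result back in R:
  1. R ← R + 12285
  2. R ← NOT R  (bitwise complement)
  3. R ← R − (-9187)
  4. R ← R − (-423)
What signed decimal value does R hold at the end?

-11123

Start: R = 8447 = 010000011111111.
R = 8447 + 12285 = 20732; wraps to -12036 = 101000011111100
R = NOT 101000011111100 = 010111100000011 = 12035
R = 12035 − (-9187) = 21222; wraps to -11546 = 101001011100110
R = -11546 − (-423) = -11123 = 101010010001101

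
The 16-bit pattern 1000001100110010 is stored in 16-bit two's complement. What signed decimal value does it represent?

-31950

MSB is 1, so the value is negative.
Unsigned reading: 33586. Subtract 2^16 = 65536: 33586 − 65536 = -31950.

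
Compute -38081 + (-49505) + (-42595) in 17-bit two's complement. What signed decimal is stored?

891

-38081 + (-49505) = -87586 → wraps to 43486 (01010100111011110)
43486 + (-42595) = 891 (00000001101111011)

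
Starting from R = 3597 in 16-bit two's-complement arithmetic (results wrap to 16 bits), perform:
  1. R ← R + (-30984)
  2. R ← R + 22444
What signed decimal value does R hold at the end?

Start: R = 3597 = 0000111000001101.
R = 3597 + (-30984) = -27387 = 1001010100000101
R = -27387 + 22444 = -4943 = 1110110010110001

-4943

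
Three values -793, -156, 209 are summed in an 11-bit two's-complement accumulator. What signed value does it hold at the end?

-793 + (-156) = -949 (10001001011)
-949 + 209 = -740 (10100011100)

-740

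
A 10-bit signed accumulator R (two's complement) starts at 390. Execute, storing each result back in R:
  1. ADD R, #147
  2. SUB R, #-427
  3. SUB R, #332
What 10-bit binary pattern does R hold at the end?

1001111000

Start: R = 390 = 0110000110.
R = 390 + 147 = 537; wraps to -487 = 1000011001
R = -487 − (-427) = -60 = 1111000100
R = -60 − 332 = -392 = 1001111000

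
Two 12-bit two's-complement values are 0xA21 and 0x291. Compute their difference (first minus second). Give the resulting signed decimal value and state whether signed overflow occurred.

0xA21 = 101000100001 = -1503 (signed)
0x291 = 001010010001 = 657 (signed)
Subtract via negate-and-add: invert 001010010001 + 1 = 110101101111 (i.e. -657).
  101000100001
+ 110101101111
= 011110010000  (discard carry-out 1)
Result 011110010000: MSB = 0 → value 1936.
Both addends (after negating the subtrahend) are negative but the stored result is non-negative: signed overflow. The true value -1503 − 657 = -2160 lies outside [-2048, 2047].

1936; overflow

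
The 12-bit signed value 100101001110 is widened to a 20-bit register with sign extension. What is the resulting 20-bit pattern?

11111111100101001110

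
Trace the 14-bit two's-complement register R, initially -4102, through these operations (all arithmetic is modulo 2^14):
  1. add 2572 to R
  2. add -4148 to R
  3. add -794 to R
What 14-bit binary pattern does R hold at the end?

10011010111000

Start: R = -4102 = 10111111111010.
R = -4102 + 2572 = -1530 = 11101000000110
R = -1530 + (-4148) = -5678 = 10100111010010
R = -5678 + (-794) = -6472 = 10011010111000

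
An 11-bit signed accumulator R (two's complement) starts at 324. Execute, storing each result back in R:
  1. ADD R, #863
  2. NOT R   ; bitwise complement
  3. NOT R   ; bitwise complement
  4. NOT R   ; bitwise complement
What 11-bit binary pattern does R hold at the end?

Start: R = 324 = 00101000100.
R = 324 + 863 = 1187; wraps to -861 = 10010100011
R = NOT 10010100011 = 01101011100 = 860
R = NOT 01101011100 = 10010100011 = -861
R = NOT 10010100011 = 01101011100 = 860

01101011100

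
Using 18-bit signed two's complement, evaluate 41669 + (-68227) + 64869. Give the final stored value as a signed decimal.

41669 + (-68227) = -26558 (111001100001000010)
-26558 + 64869 = 38311 (001001010110100111)

38311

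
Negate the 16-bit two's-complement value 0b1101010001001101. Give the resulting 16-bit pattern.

Invert: 0010101110110010. Add 1: 0010101110110011.

0010101110110011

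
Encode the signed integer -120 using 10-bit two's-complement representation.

|-120| = 120 = 0001111000 in 10 bits.
Invert the bits: 1110000111. Add 1: 1110001000.
Check: 1110001000 reads as 904 − 1024 = -120.

1110001000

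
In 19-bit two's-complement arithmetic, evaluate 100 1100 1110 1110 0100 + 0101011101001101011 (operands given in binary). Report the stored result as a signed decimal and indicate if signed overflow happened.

-30385; no overflow

100 1100 1110 1110 0100 → 1001100111011100100 = -209180 (signed)
0101011101001101011 = 178795 (signed)
  1001100111011100100
+ 0101011101001101011
= 1111000100101001111
Result 1111000100101001111: MSB = 1 → 493903 − 524288 = -30385.
Addends have opposite signs, so signed overflow cannot occur.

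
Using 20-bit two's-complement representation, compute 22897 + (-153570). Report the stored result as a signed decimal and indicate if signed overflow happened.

-130673; no overflow

22897 → 00000101100101110001
-153570 → 11011010100000011110
  00000101100101110001
+ 11011010100000011110
= 11100000000110001111
Result 11100000000110001111: MSB = 1 → 917903 − 1048576 = -130673.
Addends have opposite signs, so signed overflow cannot occur.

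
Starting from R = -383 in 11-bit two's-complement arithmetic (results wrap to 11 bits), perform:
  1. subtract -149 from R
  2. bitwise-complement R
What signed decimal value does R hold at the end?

Start: R = -383 = 11010000001.
R = -383 − (-149) = -234 = 11100010110
R = NOT 11100010110 = 00011101001 = 233

233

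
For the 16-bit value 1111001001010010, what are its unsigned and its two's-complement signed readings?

unsigned = 62034, signed = -3502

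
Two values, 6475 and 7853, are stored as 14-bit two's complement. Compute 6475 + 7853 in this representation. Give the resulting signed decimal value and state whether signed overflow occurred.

6475 → 01100101001011
7853 → 01111010101101
  01100101001011
+ 01111010101101
= 11011111111000
Result 11011111111000: MSB = 1 → 14328 − 16384 = -2056.
Both addends are non-negative but the stored result is negative: signed overflow. The true value 6475 + 7853 = 14328 lies outside [-8192, 8191].

-2056; overflow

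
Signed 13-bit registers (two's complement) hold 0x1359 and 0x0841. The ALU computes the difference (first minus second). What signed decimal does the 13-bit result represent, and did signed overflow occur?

0x1359 = 1001101011001 = -3239 (signed)
0x0841 = 0100001000001 = 2113 (signed)
Subtract via negate-and-add: invert 0100001000001 + 1 = 1011110111111 (i.e. -2113).
  1001101011001
+ 1011110111111
= 0101100011000  (discard carry-out 1)
Result 0101100011000: MSB = 0 → value 2840.
Both addends (after negating the subtrahend) are negative but the stored result is non-negative: signed overflow. The true value -3239 − 2113 = -5352 lies outside [-4096, 4095].

2840; overflow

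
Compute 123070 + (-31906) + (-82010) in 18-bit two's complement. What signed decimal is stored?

9154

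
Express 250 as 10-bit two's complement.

250 is non-negative, so write it directly in 10 bits: 0011111010.

0011111010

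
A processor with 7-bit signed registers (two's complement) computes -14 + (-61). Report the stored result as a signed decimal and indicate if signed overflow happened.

53; overflow

-14 → 1110010
-61 → 1000011
  1110010
+ 1000011
= 0110101  (discard carry-out 1)
Result 0110101: MSB = 0 → value 53.
Both addends are negative but the stored result is non-negative: signed overflow. The true value -14 + (-61) = -75 lies outside [-64, 63].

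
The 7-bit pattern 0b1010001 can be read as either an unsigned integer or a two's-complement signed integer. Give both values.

unsigned = 81, signed = -47

Unsigned: 1010001 = 81.
Signed: MSB=1 → 81 − 128 = -47.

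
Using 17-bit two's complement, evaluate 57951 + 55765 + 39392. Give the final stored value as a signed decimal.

22036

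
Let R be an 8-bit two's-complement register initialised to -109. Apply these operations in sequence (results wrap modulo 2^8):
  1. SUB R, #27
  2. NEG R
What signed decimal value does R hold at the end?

-120

Start: R = -109 = 10010011.
R = -109 − 27 = -136; wraps to 120 = 01111000
R = −(120) = -120 = 10001000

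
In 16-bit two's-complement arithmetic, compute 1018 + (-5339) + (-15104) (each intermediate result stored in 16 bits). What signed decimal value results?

1018 + (-5339) = -4321 (1110111100011111)
-4321 + (-15104) = -19425 (1011010000011111)

-19425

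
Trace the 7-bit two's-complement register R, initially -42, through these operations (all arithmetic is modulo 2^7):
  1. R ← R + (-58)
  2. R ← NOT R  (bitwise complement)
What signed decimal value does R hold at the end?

-29

Start: R = -42 = 1010110.
R = -42 + (-58) = -100; wraps to 28 = 0011100
R = NOT 0011100 = 1100011 = -29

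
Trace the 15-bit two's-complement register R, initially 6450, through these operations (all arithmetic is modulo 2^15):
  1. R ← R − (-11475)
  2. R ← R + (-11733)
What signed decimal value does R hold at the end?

6192

Start: R = 6450 = 001100100110010.
R = 6450 − (-11475) = 17925; wraps to -14843 = 100011000000101
R = -14843 + (-11733) = -26576; wraps to 6192 = 001100000110000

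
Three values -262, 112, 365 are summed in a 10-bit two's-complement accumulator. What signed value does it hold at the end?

-262 + 112 = -150 (1101101010)
-150 + 365 = 215 (0011010111)

215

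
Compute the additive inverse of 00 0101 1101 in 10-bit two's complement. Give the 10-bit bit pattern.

Invert: 1110100010. Add 1: 1110100011.

1110100011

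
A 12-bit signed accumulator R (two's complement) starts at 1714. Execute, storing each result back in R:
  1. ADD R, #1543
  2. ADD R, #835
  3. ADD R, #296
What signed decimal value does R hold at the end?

292

Start: R = 1714 = 011010110010.
R = 1714 + 1543 = 3257; wraps to -839 = 110010111001
R = -839 + 835 = -4 = 111111111100
R = -4 + 296 = 292 = 000100100100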